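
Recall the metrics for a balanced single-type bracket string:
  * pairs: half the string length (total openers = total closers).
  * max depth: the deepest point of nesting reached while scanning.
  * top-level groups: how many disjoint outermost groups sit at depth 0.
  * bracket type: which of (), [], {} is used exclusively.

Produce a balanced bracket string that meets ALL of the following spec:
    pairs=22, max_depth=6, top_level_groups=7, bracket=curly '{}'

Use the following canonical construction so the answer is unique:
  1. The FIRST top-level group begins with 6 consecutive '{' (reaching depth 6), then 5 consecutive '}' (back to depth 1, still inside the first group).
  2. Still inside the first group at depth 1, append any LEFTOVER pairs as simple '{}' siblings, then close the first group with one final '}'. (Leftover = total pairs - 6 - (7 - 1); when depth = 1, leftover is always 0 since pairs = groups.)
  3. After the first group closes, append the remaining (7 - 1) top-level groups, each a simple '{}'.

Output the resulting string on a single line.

Spec: pairs=22 depth=6 groups=7
Leftover pairs = 22 - 6 - (7-1) = 10
First group: deep chain of depth 6 + 10 sibling pairs
Remaining 6 groups: simple '{}' each

Answer: {{{{{{}}}}}{}{}{}{}{}{}{}{}{}{}}{}{}{}{}{}{}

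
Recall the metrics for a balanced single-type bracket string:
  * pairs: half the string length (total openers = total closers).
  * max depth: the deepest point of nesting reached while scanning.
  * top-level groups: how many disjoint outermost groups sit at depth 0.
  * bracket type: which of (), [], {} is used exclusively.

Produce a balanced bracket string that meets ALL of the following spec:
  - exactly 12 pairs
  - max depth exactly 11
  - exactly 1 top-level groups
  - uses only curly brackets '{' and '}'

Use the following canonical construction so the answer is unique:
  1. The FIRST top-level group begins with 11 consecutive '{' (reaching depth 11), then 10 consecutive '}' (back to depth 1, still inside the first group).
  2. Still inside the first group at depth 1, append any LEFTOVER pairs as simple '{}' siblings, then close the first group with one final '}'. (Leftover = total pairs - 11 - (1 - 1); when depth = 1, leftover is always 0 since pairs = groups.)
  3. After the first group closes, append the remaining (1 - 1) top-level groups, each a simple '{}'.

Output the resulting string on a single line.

Answer: {{{{{{{{{{{}}}}}}}}}}{}}

Derivation:
Spec: pairs=12 depth=11 groups=1
Leftover pairs = 12 - 11 - (1-1) = 1
First group: deep chain of depth 11 + 1 sibling pairs
Remaining 0 groups: simple '{}' each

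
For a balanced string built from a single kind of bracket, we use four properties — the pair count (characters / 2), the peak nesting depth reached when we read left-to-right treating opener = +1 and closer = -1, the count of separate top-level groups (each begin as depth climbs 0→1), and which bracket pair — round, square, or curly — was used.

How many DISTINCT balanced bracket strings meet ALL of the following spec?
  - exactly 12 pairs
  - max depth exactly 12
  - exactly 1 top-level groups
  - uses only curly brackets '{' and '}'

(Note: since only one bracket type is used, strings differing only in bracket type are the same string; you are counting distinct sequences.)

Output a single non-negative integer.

Spec: pairs=12 depth=12 groups=1
Count(depth <= 12) = 58786
Count(depth <= 11) = 58785
Count(depth == 12) = 58786 - 58785 = 1

Answer: 1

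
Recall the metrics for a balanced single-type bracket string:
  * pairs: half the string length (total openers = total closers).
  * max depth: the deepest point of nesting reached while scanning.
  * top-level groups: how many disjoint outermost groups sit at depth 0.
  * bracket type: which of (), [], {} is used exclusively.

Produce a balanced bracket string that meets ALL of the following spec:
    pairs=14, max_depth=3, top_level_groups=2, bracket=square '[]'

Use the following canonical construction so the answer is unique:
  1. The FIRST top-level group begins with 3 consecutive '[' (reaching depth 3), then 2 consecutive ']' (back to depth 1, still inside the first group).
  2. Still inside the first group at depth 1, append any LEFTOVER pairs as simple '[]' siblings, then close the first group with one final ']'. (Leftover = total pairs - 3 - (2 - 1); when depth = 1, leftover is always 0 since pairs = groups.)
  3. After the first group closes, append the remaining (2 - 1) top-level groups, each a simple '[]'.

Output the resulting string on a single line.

Spec: pairs=14 depth=3 groups=2
Leftover pairs = 14 - 3 - (2-1) = 10
First group: deep chain of depth 3 + 10 sibling pairs
Remaining 1 groups: simple '[]' each

Answer: [[[]][][][][][][][][][][]][]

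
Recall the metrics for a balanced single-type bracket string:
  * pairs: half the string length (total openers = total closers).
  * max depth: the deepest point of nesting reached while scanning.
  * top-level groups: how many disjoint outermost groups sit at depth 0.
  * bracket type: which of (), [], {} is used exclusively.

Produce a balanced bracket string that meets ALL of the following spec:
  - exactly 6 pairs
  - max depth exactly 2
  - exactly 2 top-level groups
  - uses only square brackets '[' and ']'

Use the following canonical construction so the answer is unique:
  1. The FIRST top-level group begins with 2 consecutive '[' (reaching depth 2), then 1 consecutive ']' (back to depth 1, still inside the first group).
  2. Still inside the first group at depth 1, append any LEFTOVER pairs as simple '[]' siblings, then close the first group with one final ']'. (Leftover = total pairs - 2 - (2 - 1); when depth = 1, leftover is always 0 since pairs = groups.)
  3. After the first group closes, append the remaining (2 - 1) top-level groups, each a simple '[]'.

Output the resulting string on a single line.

Answer: [[][][][]][]

Derivation:
Spec: pairs=6 depth=2 groups=2
Leftover pairs = 6 - 2 - (2-1) = 3
First group: deep chain of depth 2 + 3 sibling pairs
Remaining 1 groups: simple '[]' each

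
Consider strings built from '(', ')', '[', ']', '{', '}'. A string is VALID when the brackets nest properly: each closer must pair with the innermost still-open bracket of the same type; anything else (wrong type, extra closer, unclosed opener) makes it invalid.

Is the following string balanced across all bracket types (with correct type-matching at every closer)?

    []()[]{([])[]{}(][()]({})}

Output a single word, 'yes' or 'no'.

Answer: no

Derivation:
pos 0: push '['; stack = [
pos 1: ']' matches '['; pop; stack = (empty)
pos 2: push '('; stack = (
pos 3: ')' matches '('; pop; stack = (empty)
pos 4: push '['; stack = [
pos 5: ']' matches '['; pop; stack = (empty)
pos 6: push '{'; stack = {
pos 7: push '('; stack = {(
pos 8: push '['; stack = {([
pos 9: ']' matches '['; pop; stack = {(
pos 10: ')' matches '('; pop; stack = {
pos 11: push '['; stack = {[
pos 12: ']' matches '['; pop; stack = {
pos 13: push '{'; stack = {{
pos 14: '}' matches '{'; pop; stack = {
pos 15: push '('; stack = {(
pos 16: saw closer ']' but top of stack is '(' (expected ')') → INVALID
Verdict: type mismatch at position 16: ']' closes '(' → no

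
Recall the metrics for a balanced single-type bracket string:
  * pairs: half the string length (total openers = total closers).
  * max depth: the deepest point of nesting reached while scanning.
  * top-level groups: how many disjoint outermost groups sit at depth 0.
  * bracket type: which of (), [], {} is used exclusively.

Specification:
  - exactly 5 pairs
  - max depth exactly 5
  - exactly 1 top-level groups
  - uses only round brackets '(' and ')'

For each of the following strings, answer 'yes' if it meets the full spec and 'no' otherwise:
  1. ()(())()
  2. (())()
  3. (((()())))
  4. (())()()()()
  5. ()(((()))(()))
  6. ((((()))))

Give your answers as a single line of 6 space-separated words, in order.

String 1 '()(())()': depth seq [1 0 1 2 1 0 1 0]
  -> pairs=4 depth=2 groups=3 -> no
String 2 '(())()': depth seq [1 2 1 0 1 0]
  -> pairs=3 depth=2 groups=2 -> no
String 3 '(((()())))': depth seq [1 2 3 4 3 4 3 2 1 0]
  -> pairs=5 depth=4 groups=1 -> no
String 4 '(())()()()()': depth seq [1 2 1 0 1 0 1 0 1 0 1 0]
  -> pairs=6 depth=2 groups=5 -> no
String 5 '()(((()))(()))': depth seq [1 0 1 2 3 4 3 2 1 2 3 2 1 0]
  -> pairs=7 depth=4 groups=2 -> no
String 6 '((((()))))': depth seq [1 2 3 4 5 4 3 2 1 0]
  -> pairs=5 depth=5 groups=1 -> yes

Answer: no no no no no yes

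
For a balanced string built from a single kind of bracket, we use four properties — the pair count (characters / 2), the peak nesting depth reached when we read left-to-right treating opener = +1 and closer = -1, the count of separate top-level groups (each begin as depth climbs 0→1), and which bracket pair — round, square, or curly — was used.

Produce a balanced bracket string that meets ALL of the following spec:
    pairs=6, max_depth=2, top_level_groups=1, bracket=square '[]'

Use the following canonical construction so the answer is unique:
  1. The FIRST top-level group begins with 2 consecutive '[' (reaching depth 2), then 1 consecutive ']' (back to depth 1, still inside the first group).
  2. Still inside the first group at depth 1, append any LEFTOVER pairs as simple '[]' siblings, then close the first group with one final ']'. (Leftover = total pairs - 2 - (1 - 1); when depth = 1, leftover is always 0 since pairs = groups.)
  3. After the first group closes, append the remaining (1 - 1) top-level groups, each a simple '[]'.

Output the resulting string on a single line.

Spec: pairs=6 depth=2 groups=1
Leftover pairs = 6 - 2 - (1-1) = 4
First group: deep chain of depth 2 + 4 sibling pairs
Remaining 0 groups: simple '[]' each

Answer: [[][][][][]]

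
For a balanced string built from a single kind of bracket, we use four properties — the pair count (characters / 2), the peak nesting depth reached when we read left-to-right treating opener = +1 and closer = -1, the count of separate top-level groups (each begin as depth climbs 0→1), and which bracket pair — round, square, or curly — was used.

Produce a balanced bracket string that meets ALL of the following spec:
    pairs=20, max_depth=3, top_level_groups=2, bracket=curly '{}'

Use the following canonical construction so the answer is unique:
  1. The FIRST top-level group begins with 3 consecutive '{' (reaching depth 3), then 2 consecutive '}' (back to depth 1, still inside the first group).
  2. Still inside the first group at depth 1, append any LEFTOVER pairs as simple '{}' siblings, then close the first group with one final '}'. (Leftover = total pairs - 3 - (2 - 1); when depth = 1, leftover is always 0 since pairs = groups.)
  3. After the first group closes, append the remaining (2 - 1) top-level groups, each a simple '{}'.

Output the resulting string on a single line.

Answer: {{{}}{}{}{}{}{}{}{}{}{}{}{}{}{}{}{}{}}{}

Derivation:
Spec: pairs=20 depth=3 groups=2
Leftover pairs = 20 - 3 - (2-1) = 16
First group: deep chain of depth 3 + 16 sibling pairs
Remaining 1 groups: simple '{}' each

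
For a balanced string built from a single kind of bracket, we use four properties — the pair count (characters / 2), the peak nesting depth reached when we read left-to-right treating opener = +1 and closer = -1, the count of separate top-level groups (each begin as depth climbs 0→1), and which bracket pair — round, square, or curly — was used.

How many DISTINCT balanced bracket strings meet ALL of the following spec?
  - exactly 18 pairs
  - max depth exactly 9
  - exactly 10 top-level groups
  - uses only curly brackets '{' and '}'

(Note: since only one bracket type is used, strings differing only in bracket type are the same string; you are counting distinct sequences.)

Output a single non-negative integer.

Answer: 10

Derivation:
Spec: pairs=18 depth=9 groups=10
Count(depth <= 9) = 600875
Count(depth <= 8) = 600865
Count(depth == 9) = 600875 - 600865 = 10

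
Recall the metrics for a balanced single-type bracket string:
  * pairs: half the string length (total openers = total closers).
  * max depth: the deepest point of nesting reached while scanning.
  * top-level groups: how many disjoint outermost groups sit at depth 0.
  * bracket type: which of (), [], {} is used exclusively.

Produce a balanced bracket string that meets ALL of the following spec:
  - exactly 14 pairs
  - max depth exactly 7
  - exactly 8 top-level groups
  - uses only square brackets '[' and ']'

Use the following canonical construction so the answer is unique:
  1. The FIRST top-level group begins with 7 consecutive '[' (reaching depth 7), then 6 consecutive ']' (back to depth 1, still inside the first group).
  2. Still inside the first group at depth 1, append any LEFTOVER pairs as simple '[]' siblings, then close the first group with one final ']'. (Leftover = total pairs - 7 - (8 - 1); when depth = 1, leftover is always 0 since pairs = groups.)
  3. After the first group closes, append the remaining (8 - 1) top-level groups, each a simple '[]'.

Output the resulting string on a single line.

Answer: [[[[[[[]]]]]]][][][][][][][]

Derivation:
Spec: pairs=14 depth=7 groups=8
Leftover pairs = 14 - 7 - (8-1) = 0
First group: deep chain of depth 7 + 0 sibling pairs
Remaining 7 groups: simple '[]' each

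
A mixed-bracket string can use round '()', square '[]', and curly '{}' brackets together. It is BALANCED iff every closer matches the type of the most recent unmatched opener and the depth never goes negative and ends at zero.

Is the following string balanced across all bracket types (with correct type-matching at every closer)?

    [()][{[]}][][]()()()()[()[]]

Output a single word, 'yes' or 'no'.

Answer: yes

Derivation:
pos 0: push '['; stack = [
pos 1: push '('; stack = [(
pos 2: ')' matches '('; pop; stack = [
pos 3: ']' matches '['; pop; stack = (empty)
pos 4: push '['; stack = [
pos 5: push '{'; stack = [{
pos 6: push '['; stack = [{[
pos 7: ']' matches '['; pop; stack = [{
pos 8: '}' matches '{'; pop; stack = [
pos 9: ']' matches '['; pop; stack = (empty)
pos 10: push '['; stack = [
pos 11: ']' matches '['; pop; stack = (empty)
pos 12: push '['; stack = [
pos 13: ']' matches '['; pop; stack = (empty)
pos 14: push '('; stack = (
pos 15: ')' matches '('; pop; stack = (empty)
pos 16: push '('; stack = (
pos 17: ')' matches '('; pop; stack = (empty)
pos 18: push '('; stack = (
pos 19: ')' matches '('; pop; stack = (empty)
pos 20: push '('; stack = (
pos 21: ')' matches '('; pop; stack = (empty)
pos 22: push '['; stack = [
pos 23: push '('; stack = [(
pos 24: ')' matches '('; pop; stack = [
pos 25: push '['; stack = [[
pos 26: ']' matches '['; pop; stack = [
pos 27: ']' matches '['; pop; stack = (empty)
end: stack empty → VALID
Verdict: properly nested → yes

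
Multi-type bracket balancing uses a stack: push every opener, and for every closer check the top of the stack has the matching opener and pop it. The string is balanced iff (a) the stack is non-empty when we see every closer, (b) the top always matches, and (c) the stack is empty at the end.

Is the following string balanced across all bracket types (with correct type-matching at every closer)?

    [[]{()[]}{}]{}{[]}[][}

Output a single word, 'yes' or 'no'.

pos 0: push '['; stack = [
pos 1: push '['; stack = [[
pos 2: ']' matches '['; pop; stack = [
pos 3: push '{'; stack = [{
pos 4: push '('; stack = [{(
pos 5: ')' matches '('; pop; stack = [{
pos 6: push '['; stack = [{[
pos 7: ']' matches '['; pop; stack = [{
pos 8: '}' matches '{'; pop; stack = [
pos 9: push '{'; stack = [{
pos 10: '}' matches '{'; pop; stack = [
pos 11: ']' matches '['; pop; stack = (empty)
pos 12: push '{'; stack = {
pos 13: '}' matches '{'; pop; stack = (empty)
pos 14: push '{'; stack = {
pos 15: push '['; stack = {[
pos 16: ']' matches '['; pop; stack = {
pos 17: '}' matches '{'; pop; stack = (empty)
pos 18: push '['; stack = [
pos 19: ']' matches '['; pop; stack = (empty)
pos 20: push '['; stack = [
pos 21: saw closer '}' but top of stack is '[' (expected ']') → INVALID
Verdict: type mismatch at position 21: '}' closes '[' → no

Answer: no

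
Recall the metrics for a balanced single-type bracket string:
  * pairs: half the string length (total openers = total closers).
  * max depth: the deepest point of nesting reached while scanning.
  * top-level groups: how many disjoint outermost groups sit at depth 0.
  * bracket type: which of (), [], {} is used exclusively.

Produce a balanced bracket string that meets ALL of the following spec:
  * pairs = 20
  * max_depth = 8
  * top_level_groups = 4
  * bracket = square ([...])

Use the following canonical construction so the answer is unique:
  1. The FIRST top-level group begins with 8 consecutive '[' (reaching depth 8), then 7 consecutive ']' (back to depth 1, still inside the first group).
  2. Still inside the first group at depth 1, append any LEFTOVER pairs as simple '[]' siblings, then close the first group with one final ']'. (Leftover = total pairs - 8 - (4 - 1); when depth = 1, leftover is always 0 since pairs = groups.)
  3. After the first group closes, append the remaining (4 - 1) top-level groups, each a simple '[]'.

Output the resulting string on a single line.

Answer: [[[[[[[[]]]]]]][][][][][][][][][]][][][]

Derivation:
Spec: pairs=20 depth=8 groups=4
Leftover pairs = 20 - 8 - (4-1) = 9
First group: deep chain of depth 8 + 9 sibling pairs
Remaining 3 groups: simple '[]' each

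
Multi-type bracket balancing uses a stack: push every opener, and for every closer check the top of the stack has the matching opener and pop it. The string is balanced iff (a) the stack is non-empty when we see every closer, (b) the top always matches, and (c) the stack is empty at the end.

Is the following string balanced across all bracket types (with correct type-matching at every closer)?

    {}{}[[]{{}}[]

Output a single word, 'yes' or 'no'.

Answer: no

Derivation:
pos 0: push '{'; stack = {
pos 1: '}' matches '{'; pop; stack = (empty)
pos 2: push '{'; stack = {
pos 3: '}' matches '{'; pop; stack = (empty)
pos 4: push '['; stack = [
pos 5: push '['; stack = [[
pos 6: ']' matches '['; pop; stack = [
pos 7: push '{'; stack = [{
pos 8: push '{'; stack = [{{
pos 9: '}' matches '{'; pop; stack = [{
pos 10: '}' matches '{'; pop; stack = [
pos 11: push '['; stack = [[
pos 12: ']' matches '['; pop; stack = [
end: stack still non-empty ([) → INVALID
Verdict: unclosed openers at end: [ → no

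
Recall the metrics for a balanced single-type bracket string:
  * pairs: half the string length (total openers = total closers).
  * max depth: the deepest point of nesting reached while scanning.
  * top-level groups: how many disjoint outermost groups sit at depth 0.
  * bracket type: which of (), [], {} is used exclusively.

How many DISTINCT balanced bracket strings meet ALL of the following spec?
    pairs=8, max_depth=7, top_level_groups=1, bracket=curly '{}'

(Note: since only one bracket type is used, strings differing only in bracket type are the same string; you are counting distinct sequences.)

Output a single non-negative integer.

Answer: 11

Derivation:
Spec: pairs=8 depth=7 groups=1
Count(depth <= 7) = 428
Count(depth <= 6) = 417
Count(depth == 7) = 428 - 417 = 11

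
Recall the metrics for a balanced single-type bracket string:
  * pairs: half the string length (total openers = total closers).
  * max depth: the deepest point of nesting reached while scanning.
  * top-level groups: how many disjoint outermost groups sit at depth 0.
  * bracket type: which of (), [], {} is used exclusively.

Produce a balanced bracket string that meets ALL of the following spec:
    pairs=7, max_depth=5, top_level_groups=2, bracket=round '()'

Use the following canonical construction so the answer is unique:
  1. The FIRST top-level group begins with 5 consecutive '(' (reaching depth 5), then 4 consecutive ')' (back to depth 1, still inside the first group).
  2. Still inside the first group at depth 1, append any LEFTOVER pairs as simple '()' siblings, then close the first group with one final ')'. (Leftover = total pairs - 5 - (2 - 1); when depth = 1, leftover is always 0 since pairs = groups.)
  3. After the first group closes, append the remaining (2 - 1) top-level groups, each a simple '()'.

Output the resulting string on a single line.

Answer: ((((())))())()

Derivation:
Spec: pairs=7 depth=5 groups=2
Leftover pairs = 7 - 5 - (2-1) = 1
First group: deep chain of depth 5 + 1 sibling pairs
Remaining 1 groups: simple '()' each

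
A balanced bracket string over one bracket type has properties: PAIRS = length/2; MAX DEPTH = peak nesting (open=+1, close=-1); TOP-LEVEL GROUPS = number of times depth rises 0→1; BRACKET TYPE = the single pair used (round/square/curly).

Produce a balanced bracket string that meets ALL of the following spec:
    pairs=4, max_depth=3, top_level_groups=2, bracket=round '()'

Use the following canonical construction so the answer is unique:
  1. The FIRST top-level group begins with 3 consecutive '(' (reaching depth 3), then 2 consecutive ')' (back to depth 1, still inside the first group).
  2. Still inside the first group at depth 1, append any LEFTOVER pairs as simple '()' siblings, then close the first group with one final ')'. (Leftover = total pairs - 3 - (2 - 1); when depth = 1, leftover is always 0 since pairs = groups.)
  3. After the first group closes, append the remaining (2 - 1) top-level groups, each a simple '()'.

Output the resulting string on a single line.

Spec: pairs=4 depth=3 groups=2
Leftover pairs = 4 - 3 - (2-1) = 0
First group: deep chain of depth 3 + 0 sibling pairs
Remaining 1 groups: simple '()' each

Answer: ((()))()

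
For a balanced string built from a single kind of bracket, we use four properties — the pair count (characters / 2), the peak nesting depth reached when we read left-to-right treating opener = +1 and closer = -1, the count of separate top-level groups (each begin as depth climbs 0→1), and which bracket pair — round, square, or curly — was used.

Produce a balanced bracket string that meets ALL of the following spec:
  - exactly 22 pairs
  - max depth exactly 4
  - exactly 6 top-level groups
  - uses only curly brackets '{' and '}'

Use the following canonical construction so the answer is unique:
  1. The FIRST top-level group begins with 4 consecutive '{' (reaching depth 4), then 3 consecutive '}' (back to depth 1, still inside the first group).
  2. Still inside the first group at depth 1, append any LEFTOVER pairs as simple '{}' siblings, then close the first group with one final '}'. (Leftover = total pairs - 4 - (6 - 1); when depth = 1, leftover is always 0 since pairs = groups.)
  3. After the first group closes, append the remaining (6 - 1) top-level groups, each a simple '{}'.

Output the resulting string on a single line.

Spec: pairs=22 depth=4 groups=6
Leftover pairs = 22 - 4 - (6-1) = 13
First group: deep chain of depth 4 + 13 sibling pairs
Remaining 5 groups: simple '{}' each

Answer: {{{{}}}{}{}{}{}{}{}{}{}{}{}{}{}{}}{}{}{}{}{}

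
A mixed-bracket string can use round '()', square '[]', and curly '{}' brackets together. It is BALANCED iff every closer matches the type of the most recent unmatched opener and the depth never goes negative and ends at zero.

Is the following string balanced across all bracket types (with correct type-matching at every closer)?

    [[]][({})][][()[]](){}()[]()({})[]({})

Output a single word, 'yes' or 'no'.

pos 0: push '['; stack = [
pos 1: push '['; stack = [[
pos 2: ']' matches '['; pop; stack = [
pos 3: ']' matches '['; pop; stack = (empty)
pos 4: push '['; stack = [
pos 5: push '('; stack = [(
pos 6: push '{'; stack = [({
pos 7: '}' matches '{'; pop; stack = [(
pos 8: ')' matches '('; pop; stack = [
pos 9: ']' matches '['; pop; stack = (empty)
pos 10: push '['; stack = [
pos 11: ']' matches '['; pop; stack = (empty)
pos 12: push '['; stack = [
pos 13: push '('; stack = [(
pos 14: ')' matches '('; pop; stack = [
pos 15: push '['; stack = [[
pos 16: ']' matches '['; pop; stack = [
pos 17: ']' matches '['; pop; stack = (empty)
pos 18: push '('; stack = (
pos 19: ')' matches '('; pop; stack = (empty)
pos 20: push '{'; stack = {
pos 21: '}' matches '{'; pop; stack = (empty)
pos 22: push '('; stack = (
pos 23: ')' matches '('; pop; stack = (empty)
pos 24: push '['; stack = [
pos 25: ']' matches '['; pop; stack = (empty)
pos 26: push '('; stack = (
pos 27: ')' matches '('; pop; stack = (empty)
pos 28: push '('; stack = (
pos 29: push '{'; stack = ({
pos 30: '}' matches '{'; pop; stack = (
pos 31: ')' matches '('; pop; stack = (empty)
pos 32: push '['; stack = [
pos 33: ']' matches '['; pop; stack = (empty)
pos 34: push '('; stack = (
pos 35: push '{'; stack = ({
pos 36: '}' matches '{'; pop; stack = (
pos 37: ')' matches '('; pop; stack = (empty)
end: stack empty → VALID
Verdict: properly nested → yes

Answer: yes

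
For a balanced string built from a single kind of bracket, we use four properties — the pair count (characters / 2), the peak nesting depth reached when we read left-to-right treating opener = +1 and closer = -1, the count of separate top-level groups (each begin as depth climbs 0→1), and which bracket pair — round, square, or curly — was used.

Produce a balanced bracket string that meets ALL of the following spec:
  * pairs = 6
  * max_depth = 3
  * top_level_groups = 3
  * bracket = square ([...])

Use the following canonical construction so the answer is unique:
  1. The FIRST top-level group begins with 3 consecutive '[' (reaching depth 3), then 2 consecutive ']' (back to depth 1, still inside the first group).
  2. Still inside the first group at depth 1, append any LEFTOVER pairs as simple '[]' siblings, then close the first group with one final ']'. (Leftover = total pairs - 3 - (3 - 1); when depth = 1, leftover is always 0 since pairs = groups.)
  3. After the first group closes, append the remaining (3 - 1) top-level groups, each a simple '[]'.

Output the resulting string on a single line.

Spec: pairs=6 depth=3 groups=3
Leftover pairs = 6 - 3 - (3-1) = 1
First group: deep chain of depth 3 + 1 sibling pairs
Remaining 2 groups: simple '[]' each

Answer: [[[]][]][][]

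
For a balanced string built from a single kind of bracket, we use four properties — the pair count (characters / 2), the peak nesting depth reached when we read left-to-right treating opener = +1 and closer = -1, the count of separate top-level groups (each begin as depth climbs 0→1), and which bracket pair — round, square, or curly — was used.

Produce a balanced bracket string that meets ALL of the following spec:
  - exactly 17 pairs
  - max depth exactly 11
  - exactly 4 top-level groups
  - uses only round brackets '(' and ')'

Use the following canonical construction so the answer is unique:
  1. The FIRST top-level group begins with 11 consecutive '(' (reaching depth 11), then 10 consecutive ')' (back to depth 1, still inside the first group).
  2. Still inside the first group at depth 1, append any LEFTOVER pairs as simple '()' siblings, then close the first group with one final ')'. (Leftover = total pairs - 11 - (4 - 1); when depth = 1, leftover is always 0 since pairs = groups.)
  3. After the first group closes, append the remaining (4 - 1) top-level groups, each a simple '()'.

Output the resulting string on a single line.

Answer: ((((((((((())))))))))()()())()()()

Derivation:
Spec: pairs=17 depth=11 groups=4
Leftover pairs = 17 - 11 - (4-1) = 3
First group: deep chain of depth 11 + 3 sibling pairs
Remaining 3 groups: simple '()' each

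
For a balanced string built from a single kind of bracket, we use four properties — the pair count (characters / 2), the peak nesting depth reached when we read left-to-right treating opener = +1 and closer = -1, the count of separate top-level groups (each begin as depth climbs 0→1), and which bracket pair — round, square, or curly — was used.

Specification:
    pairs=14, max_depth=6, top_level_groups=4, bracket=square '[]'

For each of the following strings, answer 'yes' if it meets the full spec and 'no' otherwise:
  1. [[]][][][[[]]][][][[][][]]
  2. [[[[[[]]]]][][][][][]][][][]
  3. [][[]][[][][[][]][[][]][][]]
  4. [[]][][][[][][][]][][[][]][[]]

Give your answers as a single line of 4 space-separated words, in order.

Answer: no yes no no

Derivation:
String 1 '[[]][][][[[]]][][][[][][]]': depth seq [1 2 1 0 1 0 1 0 1 2 3 2 1 0 1 0 1 0 1 2 1 2 1 2 1 0]
  -> pairs=13 depth=3 groups=7 -> no
String 2 '[[[[[[]]]]][][][][][]][][][]': depth seq [1 2 3 4 5 6 5 4 3 2 1 2 1 2 1 2 1 2 1 2 1 0 1 0 1 0 1 0]
  -> pairs=14 depth=6 groups=4 -> yes
String 3 '[][[]][[][][[][]][[][]][][]]': depth seq [1 0 1 2 1 0 1 2 1 2 1 2 3 2 3 2 1 2 3 2 3 2 1 2 1 2 1 0]
  -> pairs=14 depth=3 groups=3 -> no
String 4 '[[]][][][[][][][]][][[][]][[]]': depth seq [1 2 1 0 1 0 1 0 1 2 1 2 1 2 1 2 1 0 1 0 1 2 1 2 1 0 1 2 1 0]
  -> pairs=15 depth=2 groups=7 -> no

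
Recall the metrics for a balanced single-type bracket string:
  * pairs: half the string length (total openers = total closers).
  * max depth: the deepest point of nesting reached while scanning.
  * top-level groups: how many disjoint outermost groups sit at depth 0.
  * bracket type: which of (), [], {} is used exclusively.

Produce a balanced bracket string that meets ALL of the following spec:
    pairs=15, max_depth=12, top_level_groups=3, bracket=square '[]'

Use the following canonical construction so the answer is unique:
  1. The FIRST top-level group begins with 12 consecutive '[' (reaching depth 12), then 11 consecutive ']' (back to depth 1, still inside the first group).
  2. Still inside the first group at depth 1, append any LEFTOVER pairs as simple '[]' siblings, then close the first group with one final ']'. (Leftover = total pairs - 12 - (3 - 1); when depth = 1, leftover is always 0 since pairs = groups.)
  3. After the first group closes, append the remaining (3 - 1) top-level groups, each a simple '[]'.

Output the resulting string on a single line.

Answer: [[[[[[[[[[[[]]]]]]]]]]][]][][]

Derivation:
Spec: pairs=15 depth=12 groups=3
Leftover pairs = 15 - 12 - (3-1) = 1
First group: deep chain of depth 12 + 1 sibling pairs
Remaining 2 groups: simple '[]' each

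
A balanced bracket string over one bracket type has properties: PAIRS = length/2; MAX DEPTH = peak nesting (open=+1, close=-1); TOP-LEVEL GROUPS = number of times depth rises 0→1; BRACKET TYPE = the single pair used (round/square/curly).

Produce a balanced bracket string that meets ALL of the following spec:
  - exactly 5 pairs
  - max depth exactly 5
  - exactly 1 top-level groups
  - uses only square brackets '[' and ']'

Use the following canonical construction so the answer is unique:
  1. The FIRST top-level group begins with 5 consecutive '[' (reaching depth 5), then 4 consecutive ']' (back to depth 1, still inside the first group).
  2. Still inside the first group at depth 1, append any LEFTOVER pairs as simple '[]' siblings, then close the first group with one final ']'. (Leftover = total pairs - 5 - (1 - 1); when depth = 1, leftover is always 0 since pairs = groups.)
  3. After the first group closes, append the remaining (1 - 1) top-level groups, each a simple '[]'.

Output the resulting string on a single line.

Answer: [[[[[]]]]]

Derivation:
Spec: pairs=5 depth=5 groups=1
Leftover pairs = 5 - 5 - (1-1) = 0
First group: deep chain of depth 5 + 0 sibling pairs
Remaining 0 groups: simple '[]' each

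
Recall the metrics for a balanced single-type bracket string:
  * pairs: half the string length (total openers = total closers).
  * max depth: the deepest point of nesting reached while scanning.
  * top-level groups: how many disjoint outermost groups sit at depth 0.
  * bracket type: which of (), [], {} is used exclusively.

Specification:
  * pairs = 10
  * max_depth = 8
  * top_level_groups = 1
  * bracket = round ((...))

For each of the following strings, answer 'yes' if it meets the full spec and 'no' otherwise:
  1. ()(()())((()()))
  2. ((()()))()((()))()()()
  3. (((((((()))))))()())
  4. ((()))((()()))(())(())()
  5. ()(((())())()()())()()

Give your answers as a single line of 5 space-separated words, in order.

Answer: no no yes no no

Derivation:
String 1 '()(()())((()()))': depth seq [1 0 1 2 1 2 1 0 1 2 3 2 3 2 1 0]
  -> pairs=8 depth=3 groups=3 -> no
String 2 '((()()))()((()))()()()': depth seq [1 2 3 2 3 2 1 0 1 0 1 2 3 2 1 0 1 0 1 0 1 0]
  -> pairs=11 depth=3 groups=6 -> no
String 3 '(((((((()))))))()())': depth seq [1 2 3 4 5 6 7 8 7 6 5 4 3 2 1 2 1 2 1 0]
  -> pairs=10 depth=8 groups=1 -> yes
String 4 '((()))((()()))(())(())()': depth seq [1 2 3 2 1 0 1 2 3 2 3 2 1 0 1 2 1 0 1 2 1 0 1 0]
  -> pairs=12 depth=3 groups=5 -> no
String 5 '()(((())())()()())()()': depth seq [1 0 1 2 3 4 3 2 3 2 1 2 1 2 1 2 1 0 1 0 1 0]
  -> pairs=11 depth=4 groups=4 -> no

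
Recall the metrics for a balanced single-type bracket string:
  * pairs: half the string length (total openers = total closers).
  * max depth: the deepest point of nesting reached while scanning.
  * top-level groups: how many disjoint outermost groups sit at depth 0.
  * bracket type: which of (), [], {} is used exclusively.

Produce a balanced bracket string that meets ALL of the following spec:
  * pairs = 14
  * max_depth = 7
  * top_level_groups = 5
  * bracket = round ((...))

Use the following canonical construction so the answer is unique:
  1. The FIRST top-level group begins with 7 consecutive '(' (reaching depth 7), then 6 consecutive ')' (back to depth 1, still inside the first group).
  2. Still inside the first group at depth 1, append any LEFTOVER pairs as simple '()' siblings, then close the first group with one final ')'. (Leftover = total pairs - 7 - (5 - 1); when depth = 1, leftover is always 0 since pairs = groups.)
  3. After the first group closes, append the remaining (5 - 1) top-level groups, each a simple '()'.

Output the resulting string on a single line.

Answer: ((((((())))))()()())()()()()

Derivation:
Spec: pairs=14 depth=7 groups=5
Leftover pairs = 14 - 7 - (5-1) = 3
First group: deep chain of depth 7 + 3 sibling pairs
Remaining 4 groups: simple '()' each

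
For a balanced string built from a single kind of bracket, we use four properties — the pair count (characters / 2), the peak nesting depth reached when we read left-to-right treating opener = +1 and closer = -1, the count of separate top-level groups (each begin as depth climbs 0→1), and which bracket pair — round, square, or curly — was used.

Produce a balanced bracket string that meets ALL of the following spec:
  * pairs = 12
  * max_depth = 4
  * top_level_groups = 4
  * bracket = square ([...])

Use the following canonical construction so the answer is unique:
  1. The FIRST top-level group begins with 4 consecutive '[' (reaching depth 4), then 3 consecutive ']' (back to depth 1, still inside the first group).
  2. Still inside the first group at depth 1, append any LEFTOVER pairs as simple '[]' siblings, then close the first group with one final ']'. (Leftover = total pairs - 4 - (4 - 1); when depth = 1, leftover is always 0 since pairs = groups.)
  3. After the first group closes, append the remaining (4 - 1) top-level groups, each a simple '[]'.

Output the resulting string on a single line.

Answer: [[[[]]][][][][][]][][][]

Derivation:
Spec: pairs=12 depth=4 groups=4
Leftover pairs = 12 - 4 - (4-1) = 5
First group: deep chain of depth 4 + 5 sibling pairs
Remaining 3 groups: simple '[]' each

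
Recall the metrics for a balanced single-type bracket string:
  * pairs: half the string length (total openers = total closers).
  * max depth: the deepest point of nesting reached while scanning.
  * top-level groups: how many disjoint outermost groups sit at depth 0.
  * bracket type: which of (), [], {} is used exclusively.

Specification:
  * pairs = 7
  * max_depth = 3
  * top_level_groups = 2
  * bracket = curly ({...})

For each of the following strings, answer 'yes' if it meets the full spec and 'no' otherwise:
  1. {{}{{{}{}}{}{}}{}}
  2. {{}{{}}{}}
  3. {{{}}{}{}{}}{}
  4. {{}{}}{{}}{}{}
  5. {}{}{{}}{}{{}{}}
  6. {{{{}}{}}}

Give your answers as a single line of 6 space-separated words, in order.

Answer: no no yes no no no

Derivation:
String 1 '{{}{{{}{}}{}{}}{}}': depth seq [1 2 1 2 3 4 3 4 3 2 3 2 3 2 1 2 1 0]
  -> pairs=9 depth=4 groups=1 -> no
String 2 '{{}{{}}{}}': depth seq [1 2 1 2 3 2 1 2 1 0]
  -> pairs=5 depth=3 groups=1 -> no
String 3 '{{{}}{}{}{}}{}': depth seq [1 2 3 2 1 2 1 2 1 2 1 0 1 0]
  -> pairs=7 depth=3 groups=2 -> yes
String 4 '{{}{}}{{}}{}{}': depth seq [1 2 1 2 1 0 1 2 1 0 1 0 1 0]
  -> pairs=7 depth=2 groups=4 -> no
String 5 '{}{}{{}}{}{{}{}}': depth seq [1 0 1 0 1 2 1 0 1 0 1 2 1 2 1 0]
  -> pairs=8 depth=2 groups=5 -> no
String 6 '{{{{}}{}}}': depth seq [1 2 3 4 3 2 3 2 1 0]
  -> pairs=5 depth=4 groups=1 -> no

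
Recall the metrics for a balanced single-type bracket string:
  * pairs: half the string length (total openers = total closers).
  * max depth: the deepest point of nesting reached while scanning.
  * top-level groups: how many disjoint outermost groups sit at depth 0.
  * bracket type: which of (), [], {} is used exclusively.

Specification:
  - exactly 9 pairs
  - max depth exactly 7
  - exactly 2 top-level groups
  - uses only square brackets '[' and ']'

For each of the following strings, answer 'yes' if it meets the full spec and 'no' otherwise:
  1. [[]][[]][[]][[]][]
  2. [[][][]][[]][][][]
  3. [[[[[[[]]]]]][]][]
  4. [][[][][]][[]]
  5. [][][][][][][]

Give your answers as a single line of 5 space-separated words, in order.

String 1 '[[]][[]][[]][[]][]': depth seq [1 2 1 0 1 2 1 0 1 2 1 0 1 2 1 0 1 0]
  -> pairs=9 depth=2 groups=5 -> no
String 2 '[[][][]][[]][][][]': depth seq [1 2 1 2 1 2 1 0 1 2 1 0 1 0 1 0 1 0]
  -> pairs=9 depth=2 groups=5 -> no
String 3 '[[[[[[[]]]]]][]][]': depth seq [1 2 3 4 5 6 7 6 5 4 3 2 1 2 1 0 1 0]
  -> pairs=9 depth=7 groups=2 -> yes
String 4 '[][[][][]][[]]': depth seq [1 0 1 2 1 2 1 2 1 0 1 2 1 0]
  -> pairs=7 depth=2 groups=3 -> no
String 5 '[][][][][][][]': depth seq [1 0 1 0 1 0 1 0 1 0 1 0 1 0]
  -> pairs=7 depth=1 groups=7 -> no

Answer: no no yes no no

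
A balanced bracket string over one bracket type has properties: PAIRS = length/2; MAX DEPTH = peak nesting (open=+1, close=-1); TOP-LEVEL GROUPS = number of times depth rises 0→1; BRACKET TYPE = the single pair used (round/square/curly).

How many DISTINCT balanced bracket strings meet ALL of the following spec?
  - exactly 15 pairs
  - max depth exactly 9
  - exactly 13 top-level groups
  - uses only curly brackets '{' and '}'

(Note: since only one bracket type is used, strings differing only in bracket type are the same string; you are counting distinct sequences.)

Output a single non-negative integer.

Answer: 0

Derivation:
Spec: pairs=15 depth=9 groups=13
Count(depth <= 9) = 104
Count(depth <= 8) = 104
Count(depth == 9) = 104 - 104 = 0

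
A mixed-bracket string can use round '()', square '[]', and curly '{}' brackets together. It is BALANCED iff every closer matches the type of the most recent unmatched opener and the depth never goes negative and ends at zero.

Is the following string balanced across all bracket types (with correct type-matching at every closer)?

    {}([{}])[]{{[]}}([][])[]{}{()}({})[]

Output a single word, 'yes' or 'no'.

Answer: yes

Derivation:
pos 0: push '{'; stack = {
pos 1: '}' matches '{'; pop; stack = (empty)
pos 2: push '('; stack = (
pos 3: push '['; stack = ([
pos 4: push '{'; stack = ([{
pos 5: '}' matches '{'; pop; stack = ([
pos 6: ']' matches '['; pop; stack = (
pos 7: ')' matches '('; pop; stack = (empty)
pos 8: push '['; stack = [
pos 9: ']' matches '['; pop; stack = (empty)
pos 10: push '{'; stack = {
pos 11: push '{'; stack = {{
pos 12: push '['; stack = {{[
pos 13: ']' matches '['; pop; stack = {{
pos 14: '}' matches '{'; pop; stack = {
pos 15: '}' matches '{'; pop; stack = (empty)
pos 16: push '('; stack = (
pos 17: push '['; stack = ([
pos 18: ']' matches '['; pop; stack = (
pos 19: push '['; stack = ([
pos 20: ']' matches '['; pop; stack = (
pos 21: ')' matches '('; pop; stack = (empty)
pos 22: push '['; stack = [
pos 23: ']' matches '['; pop; stack = (empty)
pos 24: push '{'; stack = {
pos 25: '}' matches '{'; pop; stack = (empty)
pos 26: push '{'; stack = {
pos 27: push '('; stack = {(
pos 28: ')' matches '('; pop; stack = {
pos 29: '}' matches '{'; pop; stack = (empty)
pos 30: push '('; stack = (
pos 31: push '{'; stack = ({
pos 32: '}' matches '{'; pop; stack = (
pos 33: ')' matches '('; pop; stack = (empty)
pos 34: push '['; stack = [
pos 35: ']' matches '['; pop; stack = (empty)
end: stack empty → VALID
Verdict: properly nested → yes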